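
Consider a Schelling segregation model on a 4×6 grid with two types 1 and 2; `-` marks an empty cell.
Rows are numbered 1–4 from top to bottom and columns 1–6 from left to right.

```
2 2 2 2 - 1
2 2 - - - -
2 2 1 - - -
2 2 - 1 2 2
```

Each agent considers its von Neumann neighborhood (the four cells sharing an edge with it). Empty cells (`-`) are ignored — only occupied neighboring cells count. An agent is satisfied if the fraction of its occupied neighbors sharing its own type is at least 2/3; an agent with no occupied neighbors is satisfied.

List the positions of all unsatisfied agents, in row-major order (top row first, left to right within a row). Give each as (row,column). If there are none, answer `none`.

(1,1)2 2/2 ok
(1,2)2 3/3 ok
(1,3)2 2/2 ok
(1,4)2 1/1 ok
(1,6)1 0/0 ok
(2,1)2 3/3 ok
(2,2)2 3/3 ok
(3,1)2 3/3 ok
(3,2)2 3/4 ok
(3,3)1 0/1 unhappy
(4,1)2 2/2 ok
(4,2)2 2/2 ok
(4,4)1 0/1 unhappy
(4,5)2 1/2 unhappy
(4,6)2 1/1 ok

(3,3), (4,4), (4,5)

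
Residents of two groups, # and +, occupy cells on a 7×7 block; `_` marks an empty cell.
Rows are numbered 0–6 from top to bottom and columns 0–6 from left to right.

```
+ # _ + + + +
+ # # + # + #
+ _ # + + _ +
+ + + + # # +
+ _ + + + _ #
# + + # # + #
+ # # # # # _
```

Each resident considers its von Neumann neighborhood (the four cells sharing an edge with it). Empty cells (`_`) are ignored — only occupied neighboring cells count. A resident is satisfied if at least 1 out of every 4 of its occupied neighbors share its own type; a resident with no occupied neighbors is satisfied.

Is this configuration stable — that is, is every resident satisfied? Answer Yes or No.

(0,0)+ 1/2 ✓
(0,1)# 1/2 ✓
(0,3)+ 2/2 ✓
(0,4)+ 2/3 ✓
(0,5)+ 3/3 ✓
(0,6)+ 1/2 ✓
(1,0)+ 2/3 ✓
(1,1)# 2/3 ✓
(1,2)# 2/3 ✓
(1,3)+ 2/4 ✓
(1,4)# 0/4 ✗
(1,5)+ 1/3 ✓
(1,6)# 0/3 ✗
(2,0)+ 2/2 ✓
(2,2)# 1/3 ✓
(2,3)+ 3/4 ✓
(2,4)+ 1/3 ✓
(2,6)+ 1/2 ✓
(3,0)+ 3/3 ✓
(3,1)+ 2/2 ✓
(3,2)+ 3/4 ✓
(3,3)+ 3/4 ✓
(3,4)# 1/4 ✓
(3,5)# 1/2 ✓
(3,6)+ 1/3 ✓
(4,0)+ 1/2 ✓
(4,2)+ 3/3 ✓
(4,3)+ 3/4 ✓
(4,4)+ 1/3 ✓
(4,6)# 1/2 ✓
(5,0)# 0/3 ✗
(5,1)+ 1/3 ✓
(5,2)+ 2/4 ✓
(5,3)# 2/4 ✓
(5,4)# 2/4 ✓
(5,5)+ 0/3 ✗
(5,6)# 1/2 ✓
(6,0)+ 0/2 ✗
(6,1)# 1/3 ✓
(6,2)# 2/3 ✓
(6,3)# 3/3 ✓
(6,4)# 3/3 ✓
(6,5)# 1/2 ✓
For instance (1,4) has only 0/4 same-type neighbors, below 1/4.

No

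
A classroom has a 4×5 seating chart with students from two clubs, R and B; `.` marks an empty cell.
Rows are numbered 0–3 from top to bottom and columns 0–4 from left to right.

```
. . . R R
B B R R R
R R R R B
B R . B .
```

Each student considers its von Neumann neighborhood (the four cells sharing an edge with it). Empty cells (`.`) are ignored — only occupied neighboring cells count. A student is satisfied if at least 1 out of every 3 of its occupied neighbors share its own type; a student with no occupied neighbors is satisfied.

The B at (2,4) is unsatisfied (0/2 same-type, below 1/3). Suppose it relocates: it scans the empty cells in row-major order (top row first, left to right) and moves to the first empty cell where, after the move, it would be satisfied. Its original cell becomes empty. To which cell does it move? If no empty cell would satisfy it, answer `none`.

(0,0)

Vacating (2,4). Empty cells in order:
  (0,0): 1/1 same-type → satisfied — stop here.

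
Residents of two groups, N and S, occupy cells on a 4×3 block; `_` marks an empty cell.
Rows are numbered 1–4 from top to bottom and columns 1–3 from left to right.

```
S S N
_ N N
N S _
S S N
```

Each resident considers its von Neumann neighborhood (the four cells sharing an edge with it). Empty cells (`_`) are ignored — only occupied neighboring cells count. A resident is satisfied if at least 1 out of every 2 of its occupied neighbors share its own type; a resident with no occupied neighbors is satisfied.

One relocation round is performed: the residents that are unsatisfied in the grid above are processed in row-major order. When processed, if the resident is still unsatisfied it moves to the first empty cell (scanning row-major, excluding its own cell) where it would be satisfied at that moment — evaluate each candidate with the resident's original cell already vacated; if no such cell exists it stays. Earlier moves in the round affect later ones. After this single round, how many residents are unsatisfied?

2

Initially unsatisfied (in order): (1,2), (2,2), (3,1), (3,2), (4,3).
  (1,2): no empty cell satisfies it; stays.
  (2,2) → (2,1).
  (3,1) → (2,2).
  (3,2): now satisfied by earlier moves; stays.
  (4,3) → (3,3).
Resulting grid:
S S N
N N N
_ S N
S S _
Unsatisfied now: (1,2), (3,2).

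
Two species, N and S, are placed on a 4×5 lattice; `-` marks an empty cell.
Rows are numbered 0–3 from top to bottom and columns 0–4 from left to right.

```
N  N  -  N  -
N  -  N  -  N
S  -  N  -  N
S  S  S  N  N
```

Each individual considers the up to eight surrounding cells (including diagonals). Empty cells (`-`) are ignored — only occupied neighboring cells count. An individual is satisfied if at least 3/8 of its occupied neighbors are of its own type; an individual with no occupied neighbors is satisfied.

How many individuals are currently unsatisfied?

Row 0: (0,0)N 2/2 ok · (0,1)N 3/3 ok · (0,3)N 2/2 ok
Row 1: (1,0)N 2/3 ok · (1,2)N 3/3 ok · (1,4)N 2/2 ok
Row 2: (2,0)S 2/3 ok · (2,2)N 2/4 ok · (2,4)N 3/3 ok
Row 3: (3,0)S 2/2 ok · (3,1)S 3/4 ok · (3,2)S 1/3 unhappy · (3,3)N 3/4 ok · (3,4)N 2/2 ok
Unsatisfied: (3,2) — 1 in total.

1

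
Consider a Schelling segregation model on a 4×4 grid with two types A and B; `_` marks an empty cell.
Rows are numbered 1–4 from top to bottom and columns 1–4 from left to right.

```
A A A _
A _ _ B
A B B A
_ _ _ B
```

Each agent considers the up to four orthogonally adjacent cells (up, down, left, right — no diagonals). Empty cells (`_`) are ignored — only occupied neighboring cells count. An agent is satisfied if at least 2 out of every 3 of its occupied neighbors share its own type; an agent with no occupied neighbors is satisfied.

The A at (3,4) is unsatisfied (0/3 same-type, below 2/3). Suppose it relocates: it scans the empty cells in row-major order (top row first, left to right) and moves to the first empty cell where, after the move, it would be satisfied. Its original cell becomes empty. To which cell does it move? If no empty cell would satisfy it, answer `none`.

(2,2)

Vacating (3,4). Empty cells in order:
  (1,4): 1/2 same-type → still unsatisfied.
  (2,2): 2/3 same-type → satisfied — stop here.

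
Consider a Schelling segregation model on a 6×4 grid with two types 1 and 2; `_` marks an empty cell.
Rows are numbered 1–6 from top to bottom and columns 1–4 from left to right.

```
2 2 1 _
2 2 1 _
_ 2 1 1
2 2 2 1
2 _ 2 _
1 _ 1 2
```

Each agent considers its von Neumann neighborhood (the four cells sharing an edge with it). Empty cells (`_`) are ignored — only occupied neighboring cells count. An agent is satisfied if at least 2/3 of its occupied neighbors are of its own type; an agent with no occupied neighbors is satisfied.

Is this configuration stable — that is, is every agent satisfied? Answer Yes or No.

No

(1,1)2 2/2 ✓
(1,2)2 2/3 ✓
(1,3)1 1/2 ✗
(2,1)2 2/2 ✓
(2,2)2 3/4 ✓
(2,3)1 2/3 ✓
(3,2)2 2/3 ✓
(3,3)1 2/4 ✗
(3,4)1 2/2 ✓
(4,1)2 2/2 ✓
(4,2)2 3/3 ✓
(4,3)2 2/4 ✗
(4,4)1 1/2 ✗
(5,1)2 1/2 ✗
(5,3)2 1/2 ✗
(6,1)1 0/1 ✗
(6,3)1 0/2 ✗
(6,4)2 0/1 ✗
For instance (1,3) has only 1/2 same-type neighbors, below 2/3.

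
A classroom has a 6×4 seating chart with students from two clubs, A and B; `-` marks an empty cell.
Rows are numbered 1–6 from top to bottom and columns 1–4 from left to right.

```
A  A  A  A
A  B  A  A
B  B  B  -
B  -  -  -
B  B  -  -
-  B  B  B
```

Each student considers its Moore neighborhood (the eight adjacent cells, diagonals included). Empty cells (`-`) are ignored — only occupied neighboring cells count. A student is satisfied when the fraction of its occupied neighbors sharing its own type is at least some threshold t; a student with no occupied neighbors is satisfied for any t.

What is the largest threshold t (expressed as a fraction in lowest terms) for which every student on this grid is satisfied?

Row 1: (1,1)A 2/3 · (1,2)A 4/5 · (1,3)A 4/5 · (1,4)A 3/3
Row 2: (2,1)A 2/5 · (2,2)B 3/8 · (2,3)A 4/7 · (2,4)A 3/4
Row 3: (3,1)B 3/4 · (3,2)B 4/6 · (3,3)B 2/4
Row 4: (4,1)B 4/4
Row 5: (5,1)B 3/3 · (5,2)B 4/4
Row 6: (6,2)B 3/3 · (6,3)B 3/3 · (6,4)B 1/1
The smallest same-type fraction is 3/8 at (2,2), which reduces to 3/8. Any threshold above that leaves this student unsatisfied.

3/8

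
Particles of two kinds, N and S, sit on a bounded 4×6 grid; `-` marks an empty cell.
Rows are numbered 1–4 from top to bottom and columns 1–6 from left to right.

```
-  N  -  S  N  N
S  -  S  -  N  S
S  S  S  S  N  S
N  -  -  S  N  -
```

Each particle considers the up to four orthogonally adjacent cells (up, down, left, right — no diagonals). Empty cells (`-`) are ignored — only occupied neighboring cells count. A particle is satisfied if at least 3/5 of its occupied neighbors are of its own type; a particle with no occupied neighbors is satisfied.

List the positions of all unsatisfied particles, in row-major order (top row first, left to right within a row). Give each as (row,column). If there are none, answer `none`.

Row 1: (1,2)N 0/0 ok · (1,4)S 0/1 unhappy · (1,5)N 2/3 ok · (1,6)N 1/2 unhappy
Row 2: (2,1)S 1/1 ok · (2,3)S 1/1 ok · (2,5)N 2/3 ok · (2,6)S 1/3 unhappy
Row 3: (3,1)S 2/3 ok · (3,2)S 2/2 ok · (3,3)S 3/3 ok · (3,4)S 2/3 ok · (3,5)N 2/4 unhappy · (3,6)S 1/2 unhappy
Row 4: (4,1)N 0/1 unhappy · (4,4)S 1/2 unhappy · (4,5)N 1/2 unhappy

(1,4), (1,6), (2,6), (3,5), (3,6), (4,1), (4,4), (4,5)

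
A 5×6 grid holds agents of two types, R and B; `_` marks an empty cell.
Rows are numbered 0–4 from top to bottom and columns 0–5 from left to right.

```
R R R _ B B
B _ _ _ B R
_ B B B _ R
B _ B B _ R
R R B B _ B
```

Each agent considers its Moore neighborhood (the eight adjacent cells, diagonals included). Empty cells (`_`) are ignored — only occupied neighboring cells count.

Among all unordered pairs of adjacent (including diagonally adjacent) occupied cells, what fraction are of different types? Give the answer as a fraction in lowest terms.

11/35

Scan each occupied cell's neighbors to the right and below (and the two forward diagonals) so each pair is counted once.
From row 0: 4 unlike of 9 pairs (running 4/9).
From row 1: 2 unlike of 5 pairs (running 6/14).
From row 2: 0 unlike of 9 pairs (running 6/23).
From row 3: 4 unlike of 9 pairs (running 10/32).
From row 4: 1 unlike of 3 pairs (running 11/35).
Total adjacent occupied pairs: 35; unlike-type pairs: 11.
11/35 is already in lowest terms.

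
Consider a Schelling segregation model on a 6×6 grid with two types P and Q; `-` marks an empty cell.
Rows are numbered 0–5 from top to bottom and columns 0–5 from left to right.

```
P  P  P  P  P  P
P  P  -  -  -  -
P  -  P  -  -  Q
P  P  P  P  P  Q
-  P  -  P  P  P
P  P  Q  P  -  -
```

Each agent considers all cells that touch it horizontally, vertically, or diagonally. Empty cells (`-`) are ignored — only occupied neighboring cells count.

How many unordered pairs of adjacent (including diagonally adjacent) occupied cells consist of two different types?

Scan each occupied cell's neighbors to the right and below (and the two forward diagonals) so each pair is counted once.
Row 0: P(0,0)–P(0,1)= P(0,0)–P(1,0)= P(0,0)–P(1,1)= P(0,1)–P(0,2)= P(0,1)–P(1,1)= P(0,1)–P(1,0)= P(0,2)–P(0,3)= P(0,2)–P(1,1)= P(0,3)–P(0,4)= P(0,4)–P(0,5)=  → 0/10 unlike.
Row 1: P(1,0)–P(1,1)= P(1,0)–P(2,0)= P(1,1)–P(2,2)= P(1,1)–P(2,0)=  → 0/4 unlike.
Row 2: P(2,0)–P(3,0)= P(2,0)–P(3,1)= P(2,2)–P(3,2)= P(2,2)–P(3,3)= P(2,2)–P(3,1)= Q(2,5)–Q(3,5)= Q(2,5)–P(3,4)≠  → 1/7 unlike.
Row 3: P(3,0)–P(3,1)= P(3,0)–P(4,1)= P(3,1)–P(3,2)= P(3,1)–P(4,1)= P(3,2)–P(3,3)= P(3,2)–P(4,3)= P(3,2)–P(4,1)= P(3,3)–P(3,4)= P(3,3)–P(4,3)= P(3,3)–P(4,4)= P(3,4)–Q(3,5)≠ P(3,4)–P(4,4)= P(3,4)–P(4,5)= P(3,4)–P(4,3)= Q(3,5)–P(4,5)≠ Q(3,5)–P(4,4)≠  → 3/16 unlike.
Row 4: P(4,1)–P(5,1)= P(4,1)–Q(5,2)≠ P(4,1)–P(5,0)= P(4,3)–P(4,4)= P(4,3)–P(5,3)= P(4,3)–Q(5,2)≠ P(4,4)–P(4,5)= P(4,4)–P(5,3)=  → 2/8 unlike.
Row 5: P(5,0)–P(5,1)= P(5,1)–Q(5,2)≠ Q(5,2)–P(5,3)≠  → 2/3 unlike.
Total adjacent occupied pairs: 48; unlike-type pairs: 8.

8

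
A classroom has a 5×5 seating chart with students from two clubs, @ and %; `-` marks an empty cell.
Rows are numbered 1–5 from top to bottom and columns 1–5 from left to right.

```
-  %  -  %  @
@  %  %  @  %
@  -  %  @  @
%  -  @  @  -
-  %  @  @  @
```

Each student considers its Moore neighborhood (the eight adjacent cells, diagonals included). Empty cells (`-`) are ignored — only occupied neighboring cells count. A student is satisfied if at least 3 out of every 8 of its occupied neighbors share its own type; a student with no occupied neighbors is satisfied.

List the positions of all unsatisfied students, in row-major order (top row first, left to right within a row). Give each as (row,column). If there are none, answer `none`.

(1,2)% 2/3 ✓
(1,4)% 2/4 ✓
(1,5)@ 1/3 ✗
(2,1)@ 1/3 ✗
(2,2)% 3/5 ✓
(2,3)% 4/6 ✓
(2,4)@ 3/7 ✓
(2,5)% 1/5 ✗
(3,1)@ 1/3 ✗
(3,3)% 2/6 ✗
(3,4)@ 4/7 ✓
(3,5)@ 3/4 ✓
(4,1)% 1/2 ✓
(4,3)@ 4/6 ✓
(4,4)@ 6/7 ✓
(5,2)% 1/3 ✗
(5,3)@ 3/4 ✓
(5,4)@ 4/4 ✓
(5,5)@ 2/2 ✓

(1,5), (2,1), (2,5), (3,1), (3,3), (5,2)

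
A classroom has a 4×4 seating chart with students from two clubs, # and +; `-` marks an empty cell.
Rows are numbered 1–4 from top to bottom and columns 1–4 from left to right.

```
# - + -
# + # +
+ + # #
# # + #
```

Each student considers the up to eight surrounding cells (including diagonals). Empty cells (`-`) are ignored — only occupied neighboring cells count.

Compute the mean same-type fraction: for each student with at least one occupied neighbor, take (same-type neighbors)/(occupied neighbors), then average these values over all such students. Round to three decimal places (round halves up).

Row 1: (1,1)# 1/2 · (1,3)+ 2/3
Row 2: (2,1)# 1/4 · (2,2)+ 3/7 · (2,3)# 2/6 · (2,4)+ 1/4
Row 3: (3,1)+ 2/5 · (3,2)+ 3/8 · (3,3)# 4/8 · (3,4)# 3/5
Row 4: (4,1)# 1/3 · (4,2)# 2/5 · (4,3)+ 1/5 · (4,4)# 2/3
Sum over 14 students: 1/2 + 2/3 + 1/4 + 3/7 + 2/6 + 1/4 + 2/5 + 3/8 + 4/8 + 3/5 + 1/3 + 2/5 + 1/5 + 2/3 = 1653/280; mean = 1653/280 ÷ 14 = 1653/3920 = 0.421683… → 0.422.

0.422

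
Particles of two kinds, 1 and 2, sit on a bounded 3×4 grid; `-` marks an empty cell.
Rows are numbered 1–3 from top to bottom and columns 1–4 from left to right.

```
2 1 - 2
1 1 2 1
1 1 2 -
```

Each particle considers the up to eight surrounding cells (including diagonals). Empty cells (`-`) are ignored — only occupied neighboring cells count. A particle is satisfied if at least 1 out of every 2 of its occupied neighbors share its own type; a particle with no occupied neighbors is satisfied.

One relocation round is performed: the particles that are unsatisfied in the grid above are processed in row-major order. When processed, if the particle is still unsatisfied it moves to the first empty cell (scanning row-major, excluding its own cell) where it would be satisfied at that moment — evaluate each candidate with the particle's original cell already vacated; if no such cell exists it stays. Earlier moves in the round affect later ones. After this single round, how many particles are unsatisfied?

Initially unsatisfied (in order): (1,1), (2,3), (2,4), (3,3).
  (1,1) → (3,4).
  (2,3): no empty cell satisfies it; stays.
  (2,4) → (1,1).
  (3,3): now satisfied by earlier moves; stays.
Resulting grid:
1 1 - 2
1 1 2 -
1 1 2 2
All satisfied now.

0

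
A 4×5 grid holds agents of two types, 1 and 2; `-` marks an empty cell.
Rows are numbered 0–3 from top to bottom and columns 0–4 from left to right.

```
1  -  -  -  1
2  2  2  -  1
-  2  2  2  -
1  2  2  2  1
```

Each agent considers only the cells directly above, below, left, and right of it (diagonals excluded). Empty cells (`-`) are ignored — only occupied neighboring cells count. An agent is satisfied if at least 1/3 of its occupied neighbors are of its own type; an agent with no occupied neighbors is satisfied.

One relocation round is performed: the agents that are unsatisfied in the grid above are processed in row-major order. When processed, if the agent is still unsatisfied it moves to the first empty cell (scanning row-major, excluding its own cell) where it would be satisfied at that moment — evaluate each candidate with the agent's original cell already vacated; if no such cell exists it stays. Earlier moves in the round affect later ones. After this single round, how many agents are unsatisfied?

Initially unsatisfied (in order): (0,0), (3,0), (3,4).
  (0,0) → (0,3).
  (3,0) → (0,2).
  (3,4) → (0,1).
Resulting grid:
- 1 1 1 1
2 2 2 - 1
- 2 2 2 -
- 2 2 2 -
All satisfied now.

0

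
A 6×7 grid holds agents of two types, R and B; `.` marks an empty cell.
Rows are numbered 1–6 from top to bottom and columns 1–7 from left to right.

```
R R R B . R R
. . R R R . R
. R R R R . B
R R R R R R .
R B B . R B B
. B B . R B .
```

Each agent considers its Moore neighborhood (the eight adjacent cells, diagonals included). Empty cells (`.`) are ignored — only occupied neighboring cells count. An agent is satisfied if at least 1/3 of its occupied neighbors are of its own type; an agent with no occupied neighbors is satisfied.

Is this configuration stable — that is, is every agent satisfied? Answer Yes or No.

Row 1: (1,1)R 1/1 ok · (1,2)R 3/3 ok · (1,3)R 3/4 ok · (1,4)B 0/4 unhappy · (1,6)R 3/3 ok · (1,7)R 2/2 ok
Row 2: (2,3)R 6/7 ok · (2,4)R 6/7 ok · (2,5)R 4/5 ok · (2,7)R 2/3 ok
Row 3: (3,2)R 5/5 ok · (3,3)R 7/7 ok · (3,4)R 8/8 ok · (3,5)R 6/6 ok · (3,7)B 0/2 unhappy
Row 4: (4,1)R 3/4 ok · (4,2)R 5/7 ok · (4,3)R 5/7 ok · (4,4)R 6/7 ok · (4,5)R 5/6 ok · (4,6)R 3/6 ok
Row 5: (5,1)R 2/4 ok · (5,2)B 3/7 ok · (5,3)B 3/6 ok · (5,5)R 4/6 ok · (5,6)B 2/6 ok · (5,7)B 2/3 ok
Row 6: (6,2)B 3/4 ok · (6,3)B 3/3 ok · (6,5)R 1/3 ok · (6,6)B 2/4 ok
For instance (1,4) has only 0/4 same-type neighbors, below 1/3.

No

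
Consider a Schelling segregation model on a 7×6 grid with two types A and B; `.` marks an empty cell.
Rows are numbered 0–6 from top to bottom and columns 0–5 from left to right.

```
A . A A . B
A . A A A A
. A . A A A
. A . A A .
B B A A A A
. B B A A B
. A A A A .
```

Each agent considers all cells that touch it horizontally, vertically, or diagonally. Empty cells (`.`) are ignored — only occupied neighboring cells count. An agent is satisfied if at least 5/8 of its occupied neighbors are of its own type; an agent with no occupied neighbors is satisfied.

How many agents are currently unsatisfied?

(0,0)A 1/1 ✓
(0,2)A 3/3 ✓
(0,3)A 4/4 ✓
(0,5)B 0/2 ✗
(1,0)A 2/2 ✓
(1,2)A 5/5 ✓
(1,3)A 6/6 ✓
(1,4)A 6/7 ✓
(1,5)A 3/4 ✓
(2,1)A 3/3 ✓
(2,3)A 6/6 ✓
(2,4)A 7/7 ✓
(2,5)A 4/4 ✓
(3,1)A 2/4 ✗
(3,3)A 6/6 ✓
(3,4)A 7/7 ✓
(4,0)B 2/3 ✓
(4,1)B 3/5 ✗
(4,2)A 4/7 ✗
(4,3)A 6/7 ✓
(4,4)A 6/7 ✓
(4,5)A 3/4 ✓
(5,1)B 3/6 ✗
(5,2)B 2/8 ✗
(5,3)A 7/8 ✓
(5,4)A 6/7 ✓
(5,5)B 0/4 ✗
(6,1)A 1/3 ✗
(6,2)A 3/5 ✗
(6,3)A 4/5 ✓
(6,4)A 3/4 ✓
Unsatisfied: (0,5), (3,1), (4,1), (4,2), (5,1), (5,2), (5,5), (6,1), (6,2) — 9 in total.

9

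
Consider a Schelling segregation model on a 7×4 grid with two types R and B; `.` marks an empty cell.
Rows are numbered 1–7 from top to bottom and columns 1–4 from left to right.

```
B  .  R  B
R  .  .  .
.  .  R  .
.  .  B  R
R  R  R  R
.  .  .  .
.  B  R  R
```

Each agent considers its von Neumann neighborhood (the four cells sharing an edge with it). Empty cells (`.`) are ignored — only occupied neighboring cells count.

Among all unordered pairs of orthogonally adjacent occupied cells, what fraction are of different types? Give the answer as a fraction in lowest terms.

6/11

Scan each occupied cell's neighbors to the right and below so each pair is counted once.
From row 1: 2 unlike of 2 pairs (running 2/2).
From row 3: 1 unlike of 1 pairs (running 3/3).
From row 4: 2 unlike of 3 pairs (running 5/6).
From row 5: 0 unlike of 3 pairs (running 5/9).
From row 7: 1 unlike of 2 pairs (running 6/11).
Total adjacent occupied pairs: 11; unlike-type pairs: 6.
6/11 is already in lowest terms.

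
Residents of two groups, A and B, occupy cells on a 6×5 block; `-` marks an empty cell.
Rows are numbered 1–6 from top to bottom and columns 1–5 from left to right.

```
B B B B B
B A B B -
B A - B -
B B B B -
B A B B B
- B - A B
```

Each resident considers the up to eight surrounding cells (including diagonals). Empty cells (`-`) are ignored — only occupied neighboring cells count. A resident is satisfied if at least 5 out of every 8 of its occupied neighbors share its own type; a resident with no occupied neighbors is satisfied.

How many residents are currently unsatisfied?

7

(1,1)B 2/3 ✓
(1,2)B 4/5 ✓
(1,3)B 4/5 ✓
(1,4)B 4/4 ✓
(1,5)B 2/2 ✓
(2,1)B 3/5 ✗
(2,2)A 1/7 ✗
(2,3)B 5/7 ✓
(2,4)B 5/5 ✓
(3,1)B 3/5 ✗
(3,2)A 1/7 ✗
(3,4)B 4/4 ✓
(4,1)B 3/5 ✗
(4,2)B 5/7 ✓
(4,3)B 5/7 ✓
(4,4)B 5/5 ✓
(5,1)B 3/4 ✓
(5,2)A 0/6 ✗
(5,3)B 5/7 ✓
(5,4)B 5/6 ✓
(5,5)B 3/4 ✓
(6,2)B 2/3 ✓
(6,4)A 0/4 ✗
(6,5)B 2/3 ✓
Unsatisfied: (2,1), (2,2), (3,1), (3,2), (4,1), (5,2), (6,4) — 7 in total.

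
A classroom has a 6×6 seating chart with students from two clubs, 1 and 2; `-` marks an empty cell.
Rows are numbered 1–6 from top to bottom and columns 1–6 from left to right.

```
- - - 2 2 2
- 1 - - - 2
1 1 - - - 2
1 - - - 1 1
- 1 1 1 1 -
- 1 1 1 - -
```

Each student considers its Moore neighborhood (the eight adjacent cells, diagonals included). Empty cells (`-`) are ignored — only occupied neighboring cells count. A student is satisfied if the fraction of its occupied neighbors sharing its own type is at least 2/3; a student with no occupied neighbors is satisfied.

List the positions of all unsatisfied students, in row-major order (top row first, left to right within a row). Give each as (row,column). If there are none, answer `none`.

Row 1: (1,4)2 1/1 satisfied · (1,5)2 3/3 satisfied · (1,6)2 2/2 satisfied
Row 2: (2,2)1 2/2 satisfied · (2,6)2 3/3 satisfied
Row 3: (3,1)1 3/3 satisfied · (3,2)1 3/3 satisfied · (3,6)2 1/3 not
Row 4: (4,1)1 3/3 satisfied · (4,5)1 3/4 satisfied · (4,6)1 2/3 satisfied
Row 5: (5,2)1 4/4 satisfied · (5,3)1 5/5 satisfied · (5,4)1 5/5 satisfied · (5,5)1 4/4 satisfied
Row 6: (6,2)1 3/3 satisfied · (6,3)1 5/5 satisfied · (6,4)1 4/4 satisfied

(3,6)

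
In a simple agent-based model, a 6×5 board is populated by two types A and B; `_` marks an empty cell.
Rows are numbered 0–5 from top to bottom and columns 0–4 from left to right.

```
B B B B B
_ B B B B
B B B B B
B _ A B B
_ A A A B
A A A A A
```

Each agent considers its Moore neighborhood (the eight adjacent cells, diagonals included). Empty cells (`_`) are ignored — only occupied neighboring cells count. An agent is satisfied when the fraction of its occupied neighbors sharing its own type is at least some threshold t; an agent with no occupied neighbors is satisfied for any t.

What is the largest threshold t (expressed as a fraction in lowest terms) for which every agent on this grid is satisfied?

2/5

Row 0: (0,0)B 2/2 · (0,1)B 4/4 · (0,2)B 5/5 · (0,3)B 5/5 · (0,4)B 3/3
Row 1: (1,1)B 7/7 · (1,2)B 8/8 · (1,3)B 8/8 · (1,4)B 5/5
Row 2: (2,0)B 3/3 · (2,1)B 5/6 · (2,2)B 6/7 · (2,3)B 7/8 · (2,4)B 5/5
Row 3: (3,0)B 2/3 · (3,2)A 3/7 · (3,3)B 5/8 · (3,4)B 4/5
Row 4: (4,1)A 5/6 · (4,2)A 6/7 · (4,3)A 5/8 · (4,4)B 2/5
Row 5: (5,0)A 2/2 · (5,1)A 4/4 · (5,2)A 5/5 · (5,3)A 4/5 · (5,4)A 2/3
The smallest same-type fraction is 2/5 at (4,4), which reduces to 2/5. Any threshold above that leaves this agent unsatisfied.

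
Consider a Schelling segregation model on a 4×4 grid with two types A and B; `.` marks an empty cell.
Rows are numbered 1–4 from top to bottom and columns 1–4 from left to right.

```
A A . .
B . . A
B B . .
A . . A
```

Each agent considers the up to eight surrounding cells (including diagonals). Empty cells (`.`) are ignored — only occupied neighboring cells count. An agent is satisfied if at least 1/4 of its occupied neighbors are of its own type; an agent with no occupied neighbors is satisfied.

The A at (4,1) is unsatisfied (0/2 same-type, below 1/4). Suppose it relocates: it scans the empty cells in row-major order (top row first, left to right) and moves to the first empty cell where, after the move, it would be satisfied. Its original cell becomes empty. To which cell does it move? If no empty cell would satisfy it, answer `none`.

Vacating (4,1). Empty cells in order:
  (1,3): 2/2 same-type → satisfied — stop here.

(1,3)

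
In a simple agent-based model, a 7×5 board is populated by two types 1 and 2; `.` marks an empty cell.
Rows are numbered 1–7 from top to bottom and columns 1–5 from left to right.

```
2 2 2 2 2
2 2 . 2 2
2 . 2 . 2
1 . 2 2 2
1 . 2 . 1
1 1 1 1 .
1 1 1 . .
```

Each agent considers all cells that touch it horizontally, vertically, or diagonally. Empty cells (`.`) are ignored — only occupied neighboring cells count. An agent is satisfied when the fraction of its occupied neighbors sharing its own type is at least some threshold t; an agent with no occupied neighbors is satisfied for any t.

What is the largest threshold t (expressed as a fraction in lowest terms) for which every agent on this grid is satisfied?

1/3

(1,1)2 3/3
(1,2)2 4/4
(1,3)2 4/4
(1,4)2 4/4
(1,5)2 3/3
(2,1)2 4/4
(2,2)2 6/6
(2,4)2 6/6
(2,5)2 4/4
(3,1)2 2/3
(3,3)2 4/4
(3,5)2 4/4
(4,1)1 1/2
(4,3)2 3/3
(4,4)2 5/6
(4,5)2 2/3
(5,1)1 3/3
(5,3)2 2/5
(5,5)1 1/3
(6,1)1 4/4
(6,2)1 6/7
(6,3)1 4/5
(6,4)1 3/4
(7,1)1 3/3
(7,2)1 5/5
(7,3)1 4/4
The smallest same-type fraction is 1/3 at (5,5), which reduces to 1/3. Any threshold above that leaves this agent unsatisfied.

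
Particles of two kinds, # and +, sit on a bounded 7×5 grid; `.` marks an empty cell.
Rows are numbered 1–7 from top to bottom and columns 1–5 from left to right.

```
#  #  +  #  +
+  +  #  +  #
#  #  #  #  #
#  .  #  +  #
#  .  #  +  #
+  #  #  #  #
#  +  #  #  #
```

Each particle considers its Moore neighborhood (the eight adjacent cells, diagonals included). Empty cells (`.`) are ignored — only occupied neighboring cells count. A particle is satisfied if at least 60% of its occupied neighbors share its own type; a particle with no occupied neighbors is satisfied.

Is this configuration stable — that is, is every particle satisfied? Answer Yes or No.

No

(1,1)# 1/3 unhappy
(1,2)# 2/5 unhappy
(1,3)+ 2/5 unhappy
(1,4)# 2/5 unhappy
(1,5)+ 1/3 unhappy
(2,1)+ 1/5 unhappy
(2,2)+ 2/8 unhappy
(2,3)# 5/8 ok
(2,4)+ 2/8 unhappy
(2,5)# 3/5 ok
(3,1)# 2/4 unhappy
(3,2)# 5/7 ok
(3,3)# 4/7 unhappy
(3,4)# 6/8 ok
(3,5)# 3/5 ok
(4,1)# 3/3 ok
(4,3)# 4/6 ok
(4,4)+ 1/8 unhappy
(4,5)# 3/5 ok
(5,1)# 2/3 ok
(5,3)# 4/6 ok
(5,4)+ 1/8 unhappy
(5,5)# 3/5 ok
(6,1)+ 1/4 unhappy
(6,2)# 5/7 ok
(6,3)# 5/7 ok
(6,4)# 7/8 ok
(6,5)# 4/5 ok
(7,1)# 1/3 unhappy
(7,2)+ 1/5 unhappy
(7,3)# 4/5 ok
(7,4)# 5/5 ok
(7,5)# 3/3 ok
For instance (1,1) has only 1/3 same-type neighbors, below 3/5.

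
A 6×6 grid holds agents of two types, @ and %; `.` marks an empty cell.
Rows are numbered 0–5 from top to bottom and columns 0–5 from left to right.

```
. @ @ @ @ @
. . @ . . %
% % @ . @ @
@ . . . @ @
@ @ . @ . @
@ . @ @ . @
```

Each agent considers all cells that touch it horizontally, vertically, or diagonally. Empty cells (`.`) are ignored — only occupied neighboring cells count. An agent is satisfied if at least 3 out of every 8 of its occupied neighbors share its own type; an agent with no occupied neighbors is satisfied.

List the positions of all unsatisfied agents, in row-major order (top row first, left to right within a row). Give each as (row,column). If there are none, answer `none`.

(1,5), (2,1)

(0,1)@ 2/2 satisfied
(0,2)@ 3/3 satisfied
(0,3)@ 3/3 satisfied
(0,4)@ 2/3 satisfied
(0,5)@ 1/2 satisfied
(1,2)@ 4/5 satisfied
(1,5)% 0/4 not
(2,0)% 1/2 satisfied
(2,1)% 1/4 not
(2,2)@ 1/2 satisfied
(2,4)@ 3/4 satisfied
(2,5)@ 3/4 satisfied
(3,0)@ 2/4 satisfied
(3,4)@ 5/5 satisfied
(3,5)@ 4/4 satisfied
(4,0)@ 3/3 satisfied
(4,1)@ 4/4 satisfied
(4,3)@ 3/3 satisfied
(4,5)@ 3/3 satisfied
(5,0)@ 2/2 satisfied
(5,2)@ 3/3 satisfied
(5,3)@ 2/2 satisfied
(5,5)@ 1/1 satisfied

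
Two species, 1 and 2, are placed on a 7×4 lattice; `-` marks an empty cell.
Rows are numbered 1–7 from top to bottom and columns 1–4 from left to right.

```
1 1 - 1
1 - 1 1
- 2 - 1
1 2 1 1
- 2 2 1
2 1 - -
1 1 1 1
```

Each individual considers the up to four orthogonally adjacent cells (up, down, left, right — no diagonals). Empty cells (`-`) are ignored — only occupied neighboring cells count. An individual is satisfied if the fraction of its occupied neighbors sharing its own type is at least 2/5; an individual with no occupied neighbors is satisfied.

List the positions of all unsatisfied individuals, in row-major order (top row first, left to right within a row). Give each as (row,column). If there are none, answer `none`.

(1,1)1 2/2 ✓
(1,2)1 1/1 ✓
(1,4)1 1/1 ✓
(2,1)1 1/1 ✓
(2,3)1 1/1 ✓
(2,4)1 3/3 ✓
(3,2)2 1/1 ✓
(3,4)1 2/2 ✓
(4,1)1 0/1 ✗
(4,2)2 2/4 ✓
(4,3)1 1/3 ✗
(4,4)1 3/3 ✓
(5,2)2 2/3 ✓
(5,3)2 1/3 ✗
(5,4)1 1/2 ✓
(6,1)2 0/2 ✗
(6,2)1 1/3 ✗
(7,1)1 1/2 ✓
(7,2)1 3/3 ✓
(7,3)1 2/2 ✓
(7,4)1 1/1 ✓

(4,1), (4,3), (5,3), (6,1), (6,2)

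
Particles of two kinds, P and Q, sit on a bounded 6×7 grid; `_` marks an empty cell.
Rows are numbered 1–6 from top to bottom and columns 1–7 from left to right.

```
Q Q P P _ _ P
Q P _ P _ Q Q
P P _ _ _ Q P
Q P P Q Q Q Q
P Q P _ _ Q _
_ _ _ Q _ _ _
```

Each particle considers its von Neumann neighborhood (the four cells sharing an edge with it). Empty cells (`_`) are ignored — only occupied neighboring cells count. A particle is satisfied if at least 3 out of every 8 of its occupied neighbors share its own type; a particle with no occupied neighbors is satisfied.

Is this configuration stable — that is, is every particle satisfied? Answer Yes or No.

No

(1,1)Q 2/2 ✓
(1,2)Q 1/3 ✗
(1,3)P 1/2 ✓
(1,4)P 2/2 ✓
(1,7)P 0/1 ✗
(2,1)Q 1/3 ✗
(2,2)P 1/3 ✗
(2,4)P 1/1 ✓
(2,6)Q 2/2 ✓
(2,7)Q 1/3 ✗
(3,1)P 1/3 ✗
(3,2)P 3/3 ✓
(3,6)Q 2/3 ✓
(3,7)P 0/3 ✗
(4,1)Q 0/3 ✗
(4,2)P 2/4 ✓
(4,3)P 2/3 ✓
(4,4)Q 1/2 ✓
(4,5)Q 2/2 ✓
(4,6)Q 4/4 ✓
(4,7)Q 1/2 ✓
(5,1)P 0/2 ✗
(5,2)Q 0/3 ✗
(5,3)P 1/2 ✓
(5,6)Q 1/1 ✓
(6,4)Q 0/0 ✓
For instance (1,2) has only 1/3 same-type neighbors, below 3/8.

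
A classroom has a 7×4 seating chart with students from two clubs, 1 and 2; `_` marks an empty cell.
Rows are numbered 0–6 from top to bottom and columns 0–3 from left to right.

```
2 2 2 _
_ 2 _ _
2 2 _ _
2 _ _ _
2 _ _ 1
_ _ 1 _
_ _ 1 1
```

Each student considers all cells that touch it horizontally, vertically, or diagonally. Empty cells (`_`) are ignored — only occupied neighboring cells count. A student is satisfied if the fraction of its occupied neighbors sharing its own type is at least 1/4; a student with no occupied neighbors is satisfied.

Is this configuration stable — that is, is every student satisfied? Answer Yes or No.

Yes

(0,0)2 2/2 satisfied
(0,1)2 3/3 satisfied
(0,2)2 2/2 satisfied
(1,1)2 5/5 satisfied
(2,0)2 3/3 satisfied
(2,1)2 3/3 satisfied
(3,0)2 3/3 satisfied
(4,0)2 1/1 satisfied
(4,3)1 1/1 satisfied
(5,2)1 3/3 satisfied
(6,2)1 2/2 satisfied
(6,3)1 2/2 satisfied
All meet the threshold, so the configuration is stable.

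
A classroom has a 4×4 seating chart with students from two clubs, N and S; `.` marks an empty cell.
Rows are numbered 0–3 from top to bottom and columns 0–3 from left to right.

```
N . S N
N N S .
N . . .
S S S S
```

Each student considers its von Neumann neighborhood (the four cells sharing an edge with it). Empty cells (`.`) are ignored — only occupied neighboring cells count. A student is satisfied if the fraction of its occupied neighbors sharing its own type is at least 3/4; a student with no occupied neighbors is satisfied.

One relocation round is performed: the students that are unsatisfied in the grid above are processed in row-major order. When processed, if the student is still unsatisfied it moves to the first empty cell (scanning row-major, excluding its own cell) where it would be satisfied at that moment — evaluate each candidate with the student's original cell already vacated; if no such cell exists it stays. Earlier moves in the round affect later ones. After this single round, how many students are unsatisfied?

Initially unsatisfied (in order): (0,2), (0,3), (1,1), (1,2), (2,0), (3,0).
  (0,2) → (2,2).
  (0,3): now satisfied by earlier moves; stays.
  (1,1) → (0,1).
  (1,2): now satisfied by earlier moves; stays.
  (2,0): no empty cell satisfies it; stays.
  (3,0) → (2,3).
Resulting grid:
N N . N
N . S .
N . S S
. S S S
All satisfied now.

0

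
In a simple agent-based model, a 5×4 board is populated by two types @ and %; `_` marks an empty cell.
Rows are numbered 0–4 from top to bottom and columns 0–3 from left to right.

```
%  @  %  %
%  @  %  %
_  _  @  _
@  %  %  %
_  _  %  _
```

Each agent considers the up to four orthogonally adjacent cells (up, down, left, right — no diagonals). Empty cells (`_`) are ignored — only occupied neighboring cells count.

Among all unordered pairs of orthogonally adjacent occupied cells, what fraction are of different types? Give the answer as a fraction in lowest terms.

Scan each occupied cell's neighbors to the right and below so each pair is counted once.
From row 0: 2 unlike of 7 pairs (running 2/7).
From row 1: 3 unlike of 4 pairs (running 5/11).
From row 2: 1 unlike of 1 pairs (running 6/12).
From row 3: 1 unlike of 4 pairs (running 7/16).
Total adjacent occupied pairs: 16; unlike-type pairs: 7.
7/16 is already in lowest terms.

7/16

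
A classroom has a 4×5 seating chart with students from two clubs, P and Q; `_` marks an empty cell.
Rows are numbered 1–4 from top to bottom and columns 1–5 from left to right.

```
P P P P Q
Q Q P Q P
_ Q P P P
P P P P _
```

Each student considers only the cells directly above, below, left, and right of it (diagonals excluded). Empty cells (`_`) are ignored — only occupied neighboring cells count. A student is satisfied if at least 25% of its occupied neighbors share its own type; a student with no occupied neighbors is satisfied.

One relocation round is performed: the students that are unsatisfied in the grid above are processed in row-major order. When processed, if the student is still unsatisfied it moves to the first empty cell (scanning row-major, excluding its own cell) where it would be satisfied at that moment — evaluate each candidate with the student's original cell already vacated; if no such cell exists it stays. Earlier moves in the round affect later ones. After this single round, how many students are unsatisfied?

1

Initially unsatisfied (in order): (1,5), (2,4).
  (1,5) → (3,1).
  (2,4): no empty cell satisfies it; stays.
Resulting grid:
P P P P _
Q Q P Q P
Q Q P P P
P P P P _
Unsatisfied now: (2,4).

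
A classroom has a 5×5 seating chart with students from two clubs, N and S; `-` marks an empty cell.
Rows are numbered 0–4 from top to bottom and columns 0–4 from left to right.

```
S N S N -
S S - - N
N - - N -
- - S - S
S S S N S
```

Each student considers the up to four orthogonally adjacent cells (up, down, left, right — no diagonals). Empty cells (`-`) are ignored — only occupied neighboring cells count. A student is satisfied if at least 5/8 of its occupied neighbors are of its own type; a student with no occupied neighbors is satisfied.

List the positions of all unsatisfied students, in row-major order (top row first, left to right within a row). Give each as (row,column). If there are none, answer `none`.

Row 0: (0,0)S 1/2 unhappy · (0,1)N 0/3 unhappy · (0,2)S 0/2 unhappy · (0,3)N 0/1 unhappy
Row 1: (1,0)S 2/3 ok · (1,1)S 1/2 unhappy · (1,4)N 0/0 ok
Row 2: (2,0)N 0/1 unhappy · (2,3)N 0/0 ok
Row 3: (3,2)S 1/1 ok · (3,4)S 1/1 ok
Row 4: (4,0)S 1/1 ok · (4,1)S 2/2 ok · (4,2)S 2/3 ok · (4,3)N 0/2 unhappy · (4,4)S 1/2 unhappy

(0,0), (0,1), (0,2), (0,3), (1,1), (2,0), (4,3), (4,4)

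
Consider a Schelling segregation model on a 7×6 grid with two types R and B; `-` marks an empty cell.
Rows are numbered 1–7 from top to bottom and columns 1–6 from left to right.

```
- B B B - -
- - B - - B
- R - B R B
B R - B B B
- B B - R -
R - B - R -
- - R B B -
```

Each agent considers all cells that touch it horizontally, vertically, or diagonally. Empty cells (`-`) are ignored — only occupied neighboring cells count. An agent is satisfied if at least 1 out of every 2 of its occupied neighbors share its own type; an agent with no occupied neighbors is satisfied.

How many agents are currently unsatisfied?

8

Row 1: (1,2)B 2/2 ✓ · (1,3)B 3/3 ✓ · (1,4)B 2/2 ✓
Row 2: (2,3)B 4/5 ✓ · (2,6)B 1/2 ✓
Row 3: (3,2)R 1/3 ✗ · (3,4)B 3/4 ✓ · (3,5)R 0/6 ✗ · (3,6)B 3/4 ✓
Row 4: (4,1)B 1/3 ✗ · (4,2)R 1/4 ✗ · (4,4)B 3/5 ✓ · (4,5)B 4/6 ✓ · (4,6)B 2/4 ✓
Row 5: (5,2)B 3/5 ✓ · (5,3)B 3/4 ✓ · (5,5)R 1/4 ✗
Row 6: (6,1)R 0/1 ✗ · (6,3)B 3/4 ✓ · (6,5)R 1/3 ✗
Row 7: (7,3)R 0/2 ✗ · (7,4)B 2/4 ✓ · (7,5)B 1/2 ✓
Unsatisfied: (3,2), (3,5), (4,1), (4,2), (5,5), (6,1), (6,5), (7,3) — 8 in total.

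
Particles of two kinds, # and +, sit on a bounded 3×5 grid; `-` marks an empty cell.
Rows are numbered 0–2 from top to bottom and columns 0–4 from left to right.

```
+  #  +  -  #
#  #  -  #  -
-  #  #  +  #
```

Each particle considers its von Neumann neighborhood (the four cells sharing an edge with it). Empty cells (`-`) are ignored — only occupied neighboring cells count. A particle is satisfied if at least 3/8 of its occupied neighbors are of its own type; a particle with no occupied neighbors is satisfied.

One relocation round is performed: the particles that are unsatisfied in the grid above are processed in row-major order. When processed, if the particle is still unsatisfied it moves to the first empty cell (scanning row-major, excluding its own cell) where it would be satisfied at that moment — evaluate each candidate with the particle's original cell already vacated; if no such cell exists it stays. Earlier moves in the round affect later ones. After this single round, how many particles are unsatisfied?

Initially unsatisfied (in order): (0,0), (0,1), (0,2), (1,3), (2,3), (2,4).
  (0,0): no empty cell satisfies it; stays.
  (0,1) → (0,3).
  (0,2) → (0,1).
  (1,3): now satisfied by earlier moves; stays.
  (2,3) → (0,2).
  (2,4): now satisfied by earlier moves; stays.
Resulting grid:
+ + + # #
# # - # -
- # # - #
All satisfied now.

0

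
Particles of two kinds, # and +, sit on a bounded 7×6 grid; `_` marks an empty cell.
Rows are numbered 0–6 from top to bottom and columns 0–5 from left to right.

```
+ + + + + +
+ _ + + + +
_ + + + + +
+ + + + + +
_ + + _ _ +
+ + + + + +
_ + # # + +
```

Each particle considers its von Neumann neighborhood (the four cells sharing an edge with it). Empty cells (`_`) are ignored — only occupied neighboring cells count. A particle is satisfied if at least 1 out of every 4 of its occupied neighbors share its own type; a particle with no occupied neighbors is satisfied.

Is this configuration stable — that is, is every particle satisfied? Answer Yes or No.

Yes

(0,0)+ 2/2 satisfied
(0,1)+ 2/2 satisfied
(0,2)+ 3/3 satisfied
(0,3)+ 3/3 satisfied
(0,4)+ 3/3 satisfied
(0,5)+ 2/2 satisfied
(1,0)+ 1/1 satisfied
(1,2)+ 3/3 satisfied
(1,3)+ 4/4 satisfied
(1,4)+ 4/4 satisfied
(1,5)+ 3/3 satisfied
(2,1)+ 2/2 satisfied
(2,2)+ 4/4 satisfied
(2,3)+ 4/4 satisfied
(2,4)+ 4/4 satisfied
(2,5)+ 3/3 satisfied
(3,0)+ 1/1 satisfied
(3,1)+ 4/4 satisfied
(3,2)+ 4/4 satisfied
(3,3)+ 3/3 satisfied
(3,4)+ 3/3 satisfied
(3,5)+ 3/3 satisfied
(4,1)+ 3/3 satisfied
(4,2)+ 3/3 satisfied
(4,5)+ 2/2 satisfied
(5,0)+ 1/1 satisfied
(5,1)+ 4/4 satisfied
(5,2)+ 3/4 satisfied
(5,3)+ 2/3 satisfied
(5,4)+ 3/3 satisfied
(5,5)+ 3/3 satisfied
(6,1)+ 1/2 satisfied
(6,2)# 1/3 satisfied
(6,3)# 1/3 satisfied
(6,4)+ 2/3 satisfied
(6,5)+ 2/2 satisfied
All meet the threshold, so the configuration is stable.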